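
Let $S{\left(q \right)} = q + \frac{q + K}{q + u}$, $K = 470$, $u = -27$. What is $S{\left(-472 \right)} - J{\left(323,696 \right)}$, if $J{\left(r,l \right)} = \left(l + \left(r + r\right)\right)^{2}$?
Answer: $- \frac{898916562}{499} \approx -1.8014 \cdot 10^{6}$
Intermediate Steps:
$J{\left(r,l \right)} = \left(l + 2 r\right)^{2}$
$S{\left(q \right)} = q + \frac{470 + q}{-27 + q}$ ($S{\left(q \right)} = q + \frac{q + 470}{q - 27} = q + \frac{470 + q}{-27 + q}$)
$S{\left(-472 \right)} - J{\left(323,696 \right)} = \frac{470 + \left(-472\right)^{2} - -12272}{-27 - 472} - \left(696 + 2 \cdot 323\right)^{2} = \frac{470 + 222784 + 12272}{-499} - \left(696 + 646\right)^{2} = \left(- \frac{1}{499}\right) 235526 - 1342^{2} = - \frac{235526}{499} - 1800964 = - \frac{898916562}{499}$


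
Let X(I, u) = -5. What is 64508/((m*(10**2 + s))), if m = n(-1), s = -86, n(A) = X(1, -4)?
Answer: -32254/35 ≈ -921.54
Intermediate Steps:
n(A) = -5
m = -5
64508/((m*(10**2 + s))) = 64508/((-5*(10**2 - 86))) = 64508/((-5*(100 - 86))) = 64508/((-5*14)) = 64508/(-70) = 64508*(-1/70) = -32254/35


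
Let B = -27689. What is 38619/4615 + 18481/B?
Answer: 984031676/127784735 ≈ 7.7007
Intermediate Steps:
38619/4615 + 18481/B = 38619/4615 + 18481/(-27689) = 38619*(1/4615) + 18481*(-1/27689) = 38619/4615 - 18481/27689 = 984031676/127784735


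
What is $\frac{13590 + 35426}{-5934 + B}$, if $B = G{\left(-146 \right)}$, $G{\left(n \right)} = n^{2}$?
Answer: $\frac{24508}{7691} \approx 3.1866$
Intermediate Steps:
$B = 21316$ ($B = \left(-146\right)^{2} = 21316$)
$\frac{13590 + 35426}{-5934 + B} = \frac{13590 + 35426}{-5934 + 21316} = \frac{49016}{15382} = 49016 \cdot \frac{1}{15382} = \frac{24508}{7691}$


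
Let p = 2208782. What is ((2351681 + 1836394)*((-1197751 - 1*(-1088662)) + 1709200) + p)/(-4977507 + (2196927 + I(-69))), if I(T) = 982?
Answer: -6701387085107/2779598 ≈ -2.4109e+6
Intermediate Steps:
((2351681 + 1836394)*((-1197751 - 1*(-1088662)) + 1709200) + p)/(-4977507 + (2196927 + I(-69))) = ((2351681 + 1836394)*((-1197751 - 1*(-1088662)) + 1709200) + 2208782)/(-4977507 + (2196927 + 982)) = (4188075*((-1197751 + 1088662) + 1709200) + 2208782)/(-4977507 + 2197909) = (4188075*(-109089 + 1709200) + 2208782)/(-2779598) = (4188075*1600111 + 2208782)*(-1/2779598) = (6701384876325 + 2208782)*(-1/2779598) = 6701387085107*(-1/2779598) = -6701387085107/2779598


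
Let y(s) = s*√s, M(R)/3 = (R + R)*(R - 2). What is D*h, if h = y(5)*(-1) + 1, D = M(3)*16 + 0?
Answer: 288 - 1440*√5 ≈ -2931.9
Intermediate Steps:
M(R) = 6*R*(-2 + R) (M(R) = 3*((R + R)*(R - 2)) = 3*((2*R)*(-2 + R)) = 3*(2*R*(-2 + R)) = 6*R*(-2 + R))
y(s) = s^(3/2)
D = 288 (D = (6*3*(-2 + 3))*16 + 0 = (6*3*1)*16 + 0 = 18*16 + 0 = 288 + 0 = 288)
h = 1 - 5*√5 (h = 5^(3/2)*(-1) + 1 = (5*√5)*(-1) + 1 = -5*√5 + 1 = 1 - 5*√5 ≈ -10.180)
D*h = 288*(1 - 5*√5) = 288 - 1440*√5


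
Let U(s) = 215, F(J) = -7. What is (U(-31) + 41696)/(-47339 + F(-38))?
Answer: -41911/47346 ≈ -0.88521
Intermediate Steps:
(U(-31) + 41696)/(-47339 + F(-38)) = (215 + 41696)/(-47339 - 7) = 41911/(-47346) = 41911*(-1/47346) = -41911/47346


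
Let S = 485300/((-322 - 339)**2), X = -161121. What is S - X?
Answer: 70397633741/436921 ≈ 1.6112e+5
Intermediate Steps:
S = 485300/436921 (S = 485300/((-661)**2) = 485300/436921 ≈ 1.1107)
S - X = 485300/436921 - 1*(-161121) = 485300/436921 + 161121 = 70397633741/436921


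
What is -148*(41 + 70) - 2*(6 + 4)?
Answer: -16448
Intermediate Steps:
-148*(41 + 70) - 2*(6 + 4) = -148*111 - 2*10 = -16428 - 20 = -16448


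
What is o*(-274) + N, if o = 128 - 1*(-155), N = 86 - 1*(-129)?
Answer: -77327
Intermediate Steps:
N = 215 (N = 86 + 129 = 215)
o = 283 (o = 128 + 155 = 283)
o*(-274) + N = 283*(-274) + 215 = -77542 + 215 = -77327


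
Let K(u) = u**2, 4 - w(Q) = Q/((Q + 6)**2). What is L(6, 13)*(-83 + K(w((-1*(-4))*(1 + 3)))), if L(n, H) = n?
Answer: -5908818/14641 ≈ -403.58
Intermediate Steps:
w(Q) = 4 - Q/(6 + Q)**2 (w(Q) = 4 - Q/((Q + 6)**2) = 4 - Q/((6 + Q)**2) = 4 - Q/(6 + Q)**2)
L(6, 13)*(-83 + K(w((-1*(-4))*(1 + 3)))) = 6*(-83 + (4 - (-1*(-4))*(1 + 3)/(6 + (-1*(-4))*(1 + 3))**2)**2) = 6*(-83 + (4 - 4*4/(6 + 4*4)**2)**2) = 6*(-83 + (4 - 1*16/(6 + 16)**2)**2) = 6*(-83 + (4 - 1*16/22**2)**2) = 6*(-83 + (4 - 1*16*1/484)**2) = 6*(-83 + (4 - 4/121)**2) = 6*(-83 + (480/121)**2) = 6*(-83 + 230400/14641) = 6*(-984803/14641) = -5908818/14641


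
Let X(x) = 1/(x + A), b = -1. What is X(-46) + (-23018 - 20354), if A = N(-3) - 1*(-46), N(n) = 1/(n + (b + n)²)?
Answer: -43359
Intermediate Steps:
N(n) = 1/(n + (-1 + n)²)
A = 599/13 (A = 1/(-3 + (-1 - 3)²) - 1*(-46) = 1/(-3 + (-4)²) + 46 = 1/(-3 + 16) + 46 = 1/13 + 46 = 599/13 ≈ 46.077)
X(x) = 1/(599/13 + x) (X(x) = 1/(x + 599/13) = 1/(599/13 + x))
X(-46) + (-23018 - 20354) = 13/(599 + 13*(-46)) + (-23018 - 20354) = 13/(599 - 598) - 43372 = 13/1 - 43372 = 13*1 - 43372 = 13 - 43372 = -43359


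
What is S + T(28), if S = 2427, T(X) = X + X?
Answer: 2483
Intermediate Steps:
T(X) = 2*X
S + T(28) = 2427 + 2*28 = 2427 + 56 = 2483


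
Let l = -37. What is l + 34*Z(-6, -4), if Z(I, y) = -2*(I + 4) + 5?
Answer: 269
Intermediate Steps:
Z(I, y) = -3 - 2*I (Z(I, y) = -2*(4 + I) + 5 = (-8 - 2*I) + 5 = -3 - 2*I)
l + 34*Z(-6, -4) = -37 + 34*(-3 - 2*(-6)) = -37 + 34*(-3 + 12) = -37 + 34*9 = -37 + 306 = 269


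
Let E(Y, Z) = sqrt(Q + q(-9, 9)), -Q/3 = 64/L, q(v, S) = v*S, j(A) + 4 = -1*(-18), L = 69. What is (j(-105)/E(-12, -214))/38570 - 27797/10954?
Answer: -27797/10954 - I*sqrt(44321)/5308885 ≈ -2.5376 - 3.9655e-5*I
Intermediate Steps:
j(A) = 14 (j(A) = -4 - 1*(-18) = -4 + 18 = 14)
q(v, S) = S*v
Q = -64/23 (Q = -192/69 = -3*64/69 = -64/23 ≈ -2.7826)
E(Y, Z) = I*sqrt(44321)/23 (E(Y, Z) = sqrt(-64/23 + 9*(-9)) = sqrt(-64/23 - 81) = sqrt(-1927/23) = I*sqrt(44321)/23)
(j(-105)/E(-12, -214))/38570 - 27797/10954 = (14/((I*sqrt(44321)/23)))/38570 - 27797/10954 = (14*(-I*sqrt(44321)/1927))*(1/38570) - 27797*1/10954 = -14*I*sqrt(44321)/1927*(1/38570) - 27797/10954 = -I*sqrt(44321)/5308885 - 27797/10954 = -27797/10954 - I*sqrt(44321)/5308885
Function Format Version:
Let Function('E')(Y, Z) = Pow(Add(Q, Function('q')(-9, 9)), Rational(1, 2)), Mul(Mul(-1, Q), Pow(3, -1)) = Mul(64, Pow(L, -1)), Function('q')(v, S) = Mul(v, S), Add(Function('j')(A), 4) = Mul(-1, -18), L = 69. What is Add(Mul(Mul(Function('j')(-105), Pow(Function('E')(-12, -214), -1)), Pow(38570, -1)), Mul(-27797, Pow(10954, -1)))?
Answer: Add(Rational(-27797, 10954), Mul(Rational(-1, 5308885), I, Pow(44321, Rational(1, 2)))) ≈ Add(-2.5376, Mul(-3.9655e-5, I))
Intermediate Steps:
Function('j')(A) = 14 (Function('j')(A) = Add(-4, Mul(-1, -18)) = Add(-4, 18) = 14)
Function('q')(v, S) = Mul(S, v)
Q = Rational(-64, 23) (Q = Mul(-3, Mul(64, Pow(69, -1))) = Mul(-3, Mul(64, Rational(1, 69))) = Mul(-3, Rational(64, 69)) = Rational(-64, 23) ≈ -2.7826)
Function('E')(Y, Z) = Mul(Rational(1, 23), I, Pow(44321, Rational(1, 2))) (Function('E')(Y, Z) = Pow(Add(Rational(-64, 23), Mul(9, -9)), Rational(1, 2)) = Pow(Add(Rational(-64, 23), -81), Rational(1, 2)) = Pow(Rational(-1927, 23), Rational(1, 2)) = Mul(Rational(1, 23), I, Pow(44321, Rational(1, 2))))
Add(Mul(Mul(Function('j')(-105), Pow(Function('E')(-12, -214), -1)), Pow(38570, -1)), Mul(-27797, Pow(10954, -1))) = Add(Mul(Mul(14, Pow(Mul(Rational(1, 23), I, Pow(44321, Rational(1, 2))), -1)), Pow(38570, -1)), Mul(-27797, Pow(10954, -1))) = Add(Mul(Mul(14, Mul(Rational(-1, 1927), I, Pow(44321, Rational(1, 2)))), Rational(1, 38570)), Mul(-27797, Rational(1, 10954))) = Add(Mul(Mul(Rational(-14, 1927), I, Pow(44321, Rational(1, 2))), Rational(1, 38570)), Rational(-27797, 10954)) = Add(Mul(Rational(-1, 5308885), I, Pow(44321, Rational(1, 2))), Rational(-27797, 10954)) = Add(Rational(-27797, 10954), Mul(Rational(-1, 5308885), I, Pow(44321, Rational(1, 2))))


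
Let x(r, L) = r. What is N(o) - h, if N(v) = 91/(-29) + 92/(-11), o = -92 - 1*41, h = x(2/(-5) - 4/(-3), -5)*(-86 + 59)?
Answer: 21849/1595 ≈ 13.698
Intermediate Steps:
h = -126/5 (h = (2/(-5) - 4/(-3))*(-86 + 59) = (2*(-⅕) - 4*(-⅓))*(-27) = (-⅖ + 4/3)*(-27) = (14/15)*(-27) = -126/5 ≈ -25.200)
o = -133 (o = -92 - 41 = -133)
N(v) = -3669/319 (N(v) = 91*(-1/29) + 92*(-1/11) = -91/29 - 92/11 = -3669/319)
N(o) - h = -3669/319 - 1*(-126/5) = -3669/319 + 126/5 = 21849/1595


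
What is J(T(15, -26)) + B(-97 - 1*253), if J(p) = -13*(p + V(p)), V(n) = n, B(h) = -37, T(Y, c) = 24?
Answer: -661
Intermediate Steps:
J(p) = -26*p (J(p) = -13*(p + p) = -26*p)
J(T(15, -26)) + B(-97 - 1*253) = -26*24 - 37 = -624 - 37 = -661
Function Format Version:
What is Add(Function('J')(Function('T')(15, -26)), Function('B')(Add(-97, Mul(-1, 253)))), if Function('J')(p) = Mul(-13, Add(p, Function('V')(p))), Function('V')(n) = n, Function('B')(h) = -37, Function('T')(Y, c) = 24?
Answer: -661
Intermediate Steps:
Function('J')(p) = Mul(-26, p) (Function('J')(p) = Mul(-13, Add(p, p)) = Mul(-13, Mul(2, p)) = Mul(-26, p))
Add(Function('J')(Function('T')(15, -26)), Function('B')(Add(-97, Mul(-1, 253)))) = Add(Mul(-26, 24), -37) = Add(-624, -37) = -661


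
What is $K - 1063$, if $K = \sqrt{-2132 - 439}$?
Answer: $-1063 + i \sqrt{2571} \approx -1063.0 + 50.705 i$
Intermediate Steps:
$K = i \sqrt{2571}$ ($K = \sqrt{-2571} = i \sqrt{2571} \approx 50.705 i$)
$K - 1063 = i \sqrt{2571} - 1063 = -1063 + i \sqrt{2571}$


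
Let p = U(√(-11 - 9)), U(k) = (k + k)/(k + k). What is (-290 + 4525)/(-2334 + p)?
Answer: -4235/2333 ≈ -1.8153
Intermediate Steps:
U(k) = 1 (U(k) = (2*k)/((2*k)) = (2*k)*(1/(2*k)) = 1)
p = 1
(-290 + 4525)/(-2334 + p) = (-290 + 4525)/(-2334 + 1) = 4235/(-2333) = 4235*(-1/2333) = -4235/2333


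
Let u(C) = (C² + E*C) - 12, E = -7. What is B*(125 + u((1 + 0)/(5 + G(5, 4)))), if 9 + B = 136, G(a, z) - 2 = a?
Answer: 2056003/144 ≈ 14278.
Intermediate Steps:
G(a, z) = 2 + a
B = 127 (B = -9 + 136 = 127)
u(C) = -12 + C² - 7*C (u(C) = (C² - 7*C) - 12 = -12 + C² - 7*C)
B*(125 + u((1 + 0)/(5 + G(5, 4)))) = 127*(125 + (-12 + ((1 + 0)/(5 + (2 + 5)))² - 7*(1 + 0)/(5 + (2 + 5)))) = 127*(125 + (-12 + (1/(5 + 7))² - 7/(5 + 7))) = 127*(125 + (-12 + (1/12)² - 7/12)) = 127*(125 + (-12 + (1*(1/12))² - 7/12)) = 127*(125 + (-12 + (1/12)² - 7*1/12)) = 127*(125 + (-12 + 1/144 - 7/12)) = 127*(125 - 1811/144) = 127*(16189/144) = 2056003/144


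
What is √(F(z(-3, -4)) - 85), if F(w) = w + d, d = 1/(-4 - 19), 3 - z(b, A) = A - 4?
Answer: I*√39169/23 ≈ 8.6049*I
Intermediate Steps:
z(b, A) = 7 - A (z(b, A) = 3 - (A - 4) = 3 - (-4 + A) = 3 + (4 - A) = 7 - A)
d = -1/23 (d = 1/(-23) = -1/23 ≈ -0.043478)
F(w) = -1/23 + w (F(w) = w - 1/23 = -1/23 + w)
√(F(z(-3, -4)) - 85) = √((-1/23 + (7 - 1*(-4))) - 85) = √((-1/23 + (7 + 4)) - 85) = √((-1/23 + 11) - 85) = √(252/23 - 85) = √(-1703/23) = I*√39169/23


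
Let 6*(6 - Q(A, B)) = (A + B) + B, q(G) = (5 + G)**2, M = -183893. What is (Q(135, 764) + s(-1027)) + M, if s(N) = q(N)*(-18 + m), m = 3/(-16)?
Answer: -230168603/12 ≈ -1.9181e+7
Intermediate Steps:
m = -3/16 (m = 3*(-1/16) = -3/16 ≈ -0.18750)
Q(A, B) = 6 - B/3 - A/6 (Q(A, B) = 6 - ((A + B) + B)/6 = 6 - (A + 2*B)/6 = 6 + (-B/3 - A/6) = 6 - B/3 - A/6)
s(N) = -291*(5 + N)**2/16 (s(N) = (5 + N)**2*(-18 - 3/16) = (5 + N)**2*(-291/16) = -291*(5 + N)**2/16)
(Q(135, 764) + s(-1027)) + M = ((6 - 1/3*764 - 1/6*135) - 291*(5 - 1027)**2/16) - 183893 = ((6 - 764/3 - 45/2) - 291/16*(-1022)**2) - 183893 = (-1627/6 - 291/16*1044484) - 183893 = (-1627/6 - 75986211/4) - 183893 = -227961887/12 - 183893 = -230168603/12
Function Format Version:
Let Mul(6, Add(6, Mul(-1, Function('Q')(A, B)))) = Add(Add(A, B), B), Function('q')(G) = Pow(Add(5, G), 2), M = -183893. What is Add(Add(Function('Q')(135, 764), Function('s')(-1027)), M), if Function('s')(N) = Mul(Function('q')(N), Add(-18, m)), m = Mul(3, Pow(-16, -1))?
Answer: Rational(-230168603, 12) ≈ -1.9181e+7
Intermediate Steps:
m = Rational(-3, 16) (m = Mul(3, Rational(-1, 16)) = Rational(-3, 16) ≈ -0.18750)
Function('Q')(A, B) = Add(6, Mul(Rational(-1, 3), B), Mul(Rational(-1, 6), A)) (Function('Q')(A, B) = Add(6, Mul(Rational(-1, 6), Add(Add(A, B), B))) = Add(6, Mul(Rational(-1, 6), Add(A, Mul(2, B)))) = Add(6, Add(Mul(Rational(-1, 3), B), Mul(Rational(-1, 6), A))) = Add(6, Mul(Rational(-1, 3), B), Mul(Rational(-1, 6), A)))
Function('s')(N) = Mul(Rational(-291, 16), Pow(Add(5, N), 2)) (Function('s')(N) = Mul(Pow(Add(5, N), 2), Add(-18, Rational(-3, 16))) = Mul(Pow(Add(5, N), 2), Rational(-291, 16)) = Mul(Rational(-291, 16), Pow(Add(5, N), 2)))
Add(Add(Function('Q')(135, 764), Function('s')(-1027)), M) = Add(Add(Add(6, Mul(Rational(-1, 3), 764), Mul(Rational(-1, 6), 135)), Mul(Rational(-291, 16), Pow(Add(5, -1027), 2))), -183893) = Add(Add(Add(6, Rational(-764, 3), Rational(-45, 2)), Mul(Rational(-291, 16), Pow(-1022, 2))), -183893) = Add(Add(Rational(-1627, 6), Mul(Rational(-291, 16), 1044484)), -183893) = Add(Add(Rational(-1627, 6), Rational(-75986211, 4)), -183893) = Add(Rational(-227961887, 12), -183893) = Rational(-230168603, 12)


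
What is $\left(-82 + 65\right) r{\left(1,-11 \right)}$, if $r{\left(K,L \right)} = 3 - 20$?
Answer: $289$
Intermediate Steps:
$r{\left(K,L \right)} = -17$ ($r{\left(K,L \right)} = 3 - 20 = -17$)
$\left(-82 + 65\right) r{\left(1,-11 \right)} = \left(-82 + 65\right) \left(-17\right) = \left(-17\right) \left(-17\right) = 289$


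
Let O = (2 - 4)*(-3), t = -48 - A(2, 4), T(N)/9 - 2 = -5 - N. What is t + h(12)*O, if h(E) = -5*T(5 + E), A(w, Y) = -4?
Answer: 5356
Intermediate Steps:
T(N) = -27 - 9*N (T(N) = 18 + 9*(-5 - N) = 18 + (-45 - 9*N) = -27 - 9*N)
t = -44 (t = -48 - 1*(-4) = -48 + 4 = -44)
O = 6 (O = -2*(-3) = 6)
h(E) = 360 + 45*E (h(E) = -5*(-27 - 9*(5 + E)) = -5*(-27 + (-45 - 9*E)) = -5*(-72 - 9*E) = 360 + 45*E)
t + h(12)*O = -44 + (360 + 45*12)*6 = -44 + (360 + 540)*6 = -44 + 900*6 = -44 + 5400 = 5356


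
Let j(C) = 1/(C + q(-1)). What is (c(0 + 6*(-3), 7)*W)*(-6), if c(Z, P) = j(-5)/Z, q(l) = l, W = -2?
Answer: ⅑ ≈ 0.11111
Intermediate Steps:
j(C) = 1/(-1 + C) (j(C) = 1/(C - 1) = 1/(-1 + C))
c(Z, P) = -1/(6*Z) (c(Z, P) = 1/((-1 - 5)*Z) = 1/((-6)*Z) = -1/(6*Z))
(c(0 + 6*(-3), 7)*W)*(-6) = (-1/(6*(0 + 6*(-3)))*(-2))*(-6) = (-1/(6*(0 - 18))*(-2))*(-6) = (-⅙/(-18)*(-2))*(-6) = (-⅙*(-1/18)*(-2))*(-6) = ((1/108)*(-2))*(-6) = -1/54*(-6) = ⅑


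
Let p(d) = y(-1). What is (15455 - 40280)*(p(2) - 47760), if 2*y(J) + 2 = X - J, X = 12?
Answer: 2371010925/2 ≈ 1.1855e+9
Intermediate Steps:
y(J) = 5 - J/2 (y(J) = -1 + (12 - J)/2 = -1 + (6 - J/2) = 5 - J/2)
p(d) = 11/2 (p(d) = 5 - ½*(-1) = 5 + ½ = 11/2)
(15455 - 40280)*(p(2) - 47760) = (15455 - 40280)*(11/2 - 47760) = -24825*(-95509/2) = 2371010925/2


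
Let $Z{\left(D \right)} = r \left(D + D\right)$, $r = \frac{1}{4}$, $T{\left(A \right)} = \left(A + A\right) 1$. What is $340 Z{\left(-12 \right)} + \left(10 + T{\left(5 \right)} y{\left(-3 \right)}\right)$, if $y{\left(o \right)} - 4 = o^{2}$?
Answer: $-1900$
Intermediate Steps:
$T{\left(A \right)} = 2 A$ ($T{\left(A \right)} = 2 A 1 = 2 A$)
$y{\left(o \right)} = 4 + o^{2}$
$r = \frac{1}{4} \approx 0.25$
$Z{\left(D \right)} = \frac{D}{2}$ ($Z{\left(D \right)} = \frac{D + D}{4} = \frac{2 D}{4} = \frac{D}{2}$)
$340 Z{\left(-12 \right)} + \left(10 + T{\left(5 \right)} y{\left(-3 \right)}\right) = 340 \cdot \frac{1}{2} \left(-12\right) + \left(10 + 2 \cdot 5 \left(4 + \left(-3\right)^{2}\right)\right) = 340 \left(-6\right) + \left(10 + 10 \left(4 + 9\right)\right) = -2040 + \left(10 + 10 \cdot 13\right) = -2040 + \left(10 + 130\right) = -2040 + 140 = -1900$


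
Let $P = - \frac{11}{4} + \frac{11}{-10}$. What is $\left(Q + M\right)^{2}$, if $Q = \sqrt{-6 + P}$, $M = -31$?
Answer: $\frac{\left(310 - i \sqrt{985}\right)^{2}}{100} \approx 951.15 - 194.59 i$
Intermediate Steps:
$P = - \frac{77}{20}$ ($P = \left(-11\right) \frac{1}{4} + 11 \left(- \frac{1}{10}\right) = - \frac{11}{4} - \frac{11}{10} = - \frac{77}{20} \approx -3.85$)
$Q = \frac{i \sqrt{985}}{10}$ ($Q = \sqrt{-6 - \frac{77}{20}} = \sqrt{- \frac{197}{20}} = \frac{i \sqrt{985}}{10} \approx 3.1385 i$)
$\left(Q + M\right)^{2} = \left(\frac{i \sqrt{985}}{10} - 31\right)^{2} = \left(-31 + \frac{i \sqrt{985}}{10}\right)^{2}$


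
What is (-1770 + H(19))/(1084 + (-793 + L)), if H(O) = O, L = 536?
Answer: -1751/827 ≈ -2.1173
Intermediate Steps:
(-1770 + H(19))/(1084 + (-793 + L)) = (-1770 + 19)/(1084 + (-793 + 536)) = -1751/(1084 - 257) = -1751/827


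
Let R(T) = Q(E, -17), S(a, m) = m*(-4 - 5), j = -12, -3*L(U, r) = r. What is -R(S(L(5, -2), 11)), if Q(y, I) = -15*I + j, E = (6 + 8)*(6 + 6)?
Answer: -243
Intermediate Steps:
L(U, r) = -r/3
S(a, m) = -9*m (S(a, m) = m*(-9) = -9*m)
E = 168 (E = 14*12 = 168)
Q(y, I) = -12 - 15*I (Q(y, I) = -15*I - 12 = -12 - 15*I)
R(T) = 243 (R(T) = -12 - 15*(-17) = -12 + 255 = 243)
-R(S(L(5, -2), 11)) = -1*243 = -243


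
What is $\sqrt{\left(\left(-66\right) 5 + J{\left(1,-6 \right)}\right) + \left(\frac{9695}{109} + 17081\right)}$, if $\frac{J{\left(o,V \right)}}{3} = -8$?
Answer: $\frac{\sqrt{199790242}}{109} \approx 129.68$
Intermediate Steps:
$J{\left(o,V \right)} = -24$ ($J{\left(o,V \right)} = 3 \left(-8\right) = -24$)
$\sqrt{\left(\left(-66\right) 5 + J{\left(1,-6 \right)}\right) + \left(\frac{9695}{109} + 17081\right)} = \sqrt{\left(\left(-66\right) 5 - 24\right) + \left(\frac{9695}{109} + 17081\right)} = \sqrt{\left(-330 - 24\right) + \left(9695 \cdot \frac{1}{109} + 17081\right)} = \sqrt{-354 + \left(\frac{9695}{109} + 17081\right)} = \sqrt{-354 + \frac{1871524}{109}} = \sqrt{\frac{1832938}{109}} = \frac{\sqrt{199790242}}{109}$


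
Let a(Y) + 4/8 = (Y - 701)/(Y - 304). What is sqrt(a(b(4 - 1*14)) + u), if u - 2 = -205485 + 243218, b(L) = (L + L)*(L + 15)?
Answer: sqrt(1539799439)/202 ≈ 194.26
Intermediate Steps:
b(L) = 2*L*(15 + L) (b(L) = (2*L)*(15 + L) = 2*L*(15 + L))
a(Y) = -1/2 + (-701 + Y)/(-304 + Y) (a(Y) = -1/2 + (Y - 701)/(Y - 304) = -1/2 + (-701 + Y)/(-304 + Y))
u = 37735 (u = 2 + (-205485 + 243218) = 2 + 37733 = 37735)
sqrt(a(b(4 - 1*14)) + u) = sqrt((-1098 + 2*(4 - 1*14)*(15 + (4 - 1*14)))/(2*(-304 + 2*(4 - 1*14)*(15 + (4 - 1*14)))) + 37735) = sqrt((-1098 + 2*(4 - 14)*(15 + (4 - 14)))/(2*(-304 + 2*(4 - 14)*(15 + (4 - 14)))) + 37735) = sqrt((-1098 + 2*(-10)*(15 - 10))/(2*(-304 + 2*(-10)*(15 - 10))) + 37735) = sqrt((-1098 + 2*(-10)*5)/(2*(-304 + 2*(-10)*5)) + 37735) = sqrt((-1098 - 100)/(2*(-304 - 100)) + 37735) = sqrt((1/2)*(-1198)/(-404) + 37735) = sqrt((1/2)*(-1/404)*(-1198) + 37735) = sqrt(599/404 + 37735) = sqrt(15245539/404) = sqrt(1539799439)/202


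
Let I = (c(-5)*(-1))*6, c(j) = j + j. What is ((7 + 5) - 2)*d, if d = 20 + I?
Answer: 800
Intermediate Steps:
c(j) = 2*j
I = 60 (I = ((2*(-5))*(-1))*6 = -10*(-1)*6 = 10*6 = 60)
d = 80 (d = 20 + 60 = 80)
((7 + 5) - 2)*d = ((7 + 5) - 2)*80 = (12 - 2)*80 = 10*80 = 800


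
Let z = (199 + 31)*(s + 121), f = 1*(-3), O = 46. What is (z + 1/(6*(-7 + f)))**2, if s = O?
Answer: 5311176550801/3600 ≈ 1.4753e+9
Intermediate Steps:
s = 46
f = -3
z = 38410 (z = (199 + 31)*(46 + 121) = 230*167 = 38410)
(z + 1/(6*(-7 + f)))**2 = (38410 + 1/(6*(-7 - 3)))**2 = (38410 + 1/(6*(-10)))**2 = (38410 + 1/(-60))**2 = (38410 - 1/60)**2 = (2304599/60)**2 = 5311176550801/3600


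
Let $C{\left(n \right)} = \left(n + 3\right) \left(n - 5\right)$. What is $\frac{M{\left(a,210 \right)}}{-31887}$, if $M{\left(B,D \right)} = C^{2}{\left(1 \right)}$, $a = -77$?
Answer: $- \frac{256}{31887} \approx -0.0080283$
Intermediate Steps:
$C{\left(n \right)} = \left(-5 + n\right) \left(3 + n\right)$ ($C{\left(n \right)} = \left(3 + n\right) \left(-5 + n\right) = \left(-5 + n\right) \left(3 + n\right)$)
$M{\left(B,D \right)} = 256$ ($M{\left(B,D \right)} = \left(-15 + 1^{2} - 2\right)^{2} = \left(-15 + 1 - 2\right)^{2} = \left(-16\right)^{2} = 256$)
$\frac{M{\left(a,210 \right)}}{-31887} = \frac{256}{-31887} = 256 \left(- \frac{1}{31887}\right) = - \frac{256}{31887}$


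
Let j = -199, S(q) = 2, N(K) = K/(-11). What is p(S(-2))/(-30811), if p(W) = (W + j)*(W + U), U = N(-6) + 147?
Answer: 324065/338921 ≈ 0.95617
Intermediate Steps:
N(K) = -K/11 (N(K) = K*(-1/11) = -K/11)
U = 1623/11 (U = -1/11*(-6) + 147 = 6/11 + 147 = 1623/11 ≈ 147.55)
p(W) = (-199 + W)*(1623/11 + W) (p(W) = (W - 199)*(W + 1623/11) = (-199 + W)*(1623/11 + W))
p(S(-2))/(-30811) = (-322977/11 + 2² - 566/11*2)/(-30811) = (-322977/11 + 4 - 1132/11)*(-1/30811) = -324065/11*(-1/30811) = 324065/338921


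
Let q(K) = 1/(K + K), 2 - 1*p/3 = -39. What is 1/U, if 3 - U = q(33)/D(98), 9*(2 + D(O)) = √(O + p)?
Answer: 50248/151935 - 22*√221/151935 ≈ 0.32857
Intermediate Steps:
p = 123 (p = 6 - 3*(-39) = 6 + 117 = 123)
q(K) = 1/(2*K)
D(O) = -2 + √(123 + O)/9 (D(O) = -2 + √(O + 123)/9 = -2 + √(123 + O)/9)
U = 3 - 1/(66*(-2 + √221/9)) (U = 3 - (½)/33/(-2 + √(123 + 98)/9) = 3 - (½)*(1/33)/(-2 + √221/9) = 3 - 1/(66*(-2 + √221/9)) ≈ 3.0435)
1/U = 1/(3426/1133 + 3*√221/2266)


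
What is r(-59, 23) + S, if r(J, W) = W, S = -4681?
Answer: -4658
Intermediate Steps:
r(-59, 23) + S = 23 - 4681 = -4658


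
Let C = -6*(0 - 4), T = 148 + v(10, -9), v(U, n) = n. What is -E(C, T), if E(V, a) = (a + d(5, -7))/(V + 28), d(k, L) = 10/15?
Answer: -419/156 ≈ -2.6859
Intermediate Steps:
d(k, L) = 2/3 (d(k, L) = 10*(1/15) = 2/3)
T = 139 (T = 148 - 9 = 139)
C = 24 (C = -6*(-4) = 24)
E(V, a) = (2/3 + a)/(28 + V) (E(V, a) = (a + 2/3)/(V + 28) = (2/3 + a)/(28 + V))
-E(C, T) = -(2/3 + 139)/(28 + 24) = -419/(52*3) = -1*419/156 = -419/156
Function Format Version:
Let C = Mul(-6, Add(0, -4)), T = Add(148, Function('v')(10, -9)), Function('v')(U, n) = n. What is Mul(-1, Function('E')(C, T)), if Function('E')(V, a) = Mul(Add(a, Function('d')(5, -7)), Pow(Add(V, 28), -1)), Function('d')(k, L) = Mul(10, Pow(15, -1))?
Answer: Rational(-419, 156) ≈ -2.6859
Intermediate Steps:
Function('d')(k, L) = Rational(2, 3) (Function('d')(k, L) = Mul(10, Rational(1, 15)) = Rational(2, 3))
T = 139 (T = Add(148, -9) = 139)
C = 24 (C = Mul(-6, -4) = 24)
Function('E')(V, a) = Mul(Pow(Add(28, V), -1), Add(Rational(2, 3), a)) (Function('E')(V, a) = Mul(Add(a, Rational(2, 3)), Pow(Add(V, 28), -1)) = Mul(Add(Rational(2, 3), a), Pow(Add(28, V), -1)) = Mul(Pow(Add(28, V), -1), Add(Rational(2, 3), a)))
Mul(-1, Function('E')(C, T)) = Mul(-1, Mul(Pow(Add(28, 24), -1), Add(Rational(2, 3), 139))) = Mul(-1, Mul(Pow(52, -1), Rational(419, 3))) = Mul(-1, Mul(Rational(1, 52), Rational(419, 3))) = Mul(-1, Rational(419, 156)) = Rational(-419, 156)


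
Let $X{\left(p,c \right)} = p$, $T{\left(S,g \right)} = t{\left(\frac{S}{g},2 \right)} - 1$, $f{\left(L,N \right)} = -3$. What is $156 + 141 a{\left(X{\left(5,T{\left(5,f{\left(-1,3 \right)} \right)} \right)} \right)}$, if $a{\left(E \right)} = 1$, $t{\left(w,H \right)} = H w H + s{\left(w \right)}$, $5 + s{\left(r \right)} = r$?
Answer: $297$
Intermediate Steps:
$s{\left(r \right)} = -5 + r$
$t{\left(w,H \right)} = -5 + w + w H^{2}$ ($t{\left(w,H \right)} = H w H + \left(-5 + w\right) = w H^{2} + \left(-5 + w\right) = -5 + w + w H^{2}$)
$T{\left(S,g \right)} = -6 + \frac{5 S}{g}$ ($T{\left(S,g \right)} = \left(-5 + \frac{S}{g} + \frac{S}{g} 2^{2}\right) - 1 = \left(-5 + \frac{S}{g} + \frac{S}{g} 4\right) - 1 = \left(-5 + \frac{S}{g} + \frac{4 S}{g}\right) - 1 = \left(-5 + \frac{5 S}{g}\right) - 1 = -6 + \frac{5 S}{g}$)
$156 + 141 a{\left(X{\left(5,T{\left(5,f{\left(-1,3 \right)} \right)} \right)} \right)} = 156 + 141 \cdot 1 = 156 + 141 = 297$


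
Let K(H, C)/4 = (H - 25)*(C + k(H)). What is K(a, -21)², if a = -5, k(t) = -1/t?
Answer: 6230016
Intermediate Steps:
K(H, C) = 4*(-25 + H)*(C - 1/H) (K(H, C) = 4*((H - 25)*(C - 1/H)) = 4*((-25 + H)*(C - 1/H)) = 4*(-25 + H)*(C - 1/H))
K(a, -21)² = (-4 - 100*(-21) + 100/(-5) + 4*(-21)*(-5))² = (-4 + 2100 + 100*(-⅕) + 420)² = (-4 + 2100 - 20 + 420)² = 2496² = 6230016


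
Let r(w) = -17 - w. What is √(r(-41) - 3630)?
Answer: I*√3606 ≈ 60.05*I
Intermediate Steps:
√(r(-41) - 3630) = √((-17 - 1*(-41)) - 3630) = √((-17 + 41) - 3630) = √(24 - 3630) = √(-3606) = I*√3606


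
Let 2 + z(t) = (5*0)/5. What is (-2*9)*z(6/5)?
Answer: 36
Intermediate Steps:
z(t) = -2 (z(t) = -2 + (5*0)/5 = -2 + 0*(⅕) = -2 + 0 = -2)
(-2*9)*z(6/5) = -2*9*(-2) = -18*(-2) = 36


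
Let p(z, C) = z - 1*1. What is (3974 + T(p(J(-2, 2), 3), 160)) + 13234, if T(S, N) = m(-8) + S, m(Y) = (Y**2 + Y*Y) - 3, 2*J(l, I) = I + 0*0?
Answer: 17333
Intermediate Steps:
J(l, I) = I/2 (J(l, I) = (I + 0*0)/2 = (I + 0)/2 = I/2)
m(Y) = -3 + 2*Y**2 (m(Y) = (Y**2 + Y**2) - 3 = 2*Y**2 - 3 = -3 + 2*Y**2)
p(z, C) = -1 + z (p(z, C) = z - 1 = -1 + z)
T(S, N) = 125 + S (T(S, N) = (-3 + 2*(-8)**2) + S = (-3 + 2*64) + S = (-3 + 128) + S = 125 + S)
(3974 + T(p(J(-2, 2), 3), 160)) + 13234 = (3974 + (125 + (-1 + (1/2)*2))) + 13234 = (3974 + (125 + (-1 + 1))) + 13234 = (3974 + (125 + 0)) + 13234 = (3974 + 125) + 13234 = 4099 + 13234 = 17333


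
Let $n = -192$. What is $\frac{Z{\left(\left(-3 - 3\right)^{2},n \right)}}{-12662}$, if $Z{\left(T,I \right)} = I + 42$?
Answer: $\frac{75}{6331} \approx 0.011846$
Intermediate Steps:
$Z{\left(T,I \right)} = 42 + I$
$\frac{Z{\left(\left(-3 - 3\right)^{2},n \right)}}{-12662} = \frac{42 - 192}{-12662} = \left(-150\right) \left(- \frac{1}{12662}\right) = \frac{75}{6331}$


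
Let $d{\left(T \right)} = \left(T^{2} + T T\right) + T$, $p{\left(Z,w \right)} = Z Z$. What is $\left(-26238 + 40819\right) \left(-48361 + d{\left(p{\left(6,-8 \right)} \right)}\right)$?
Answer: $-666832873$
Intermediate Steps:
$p{\left(Z,w \right)} = Z^{2}$
$d{\left(T \right)} = T + 2 T^{2}$ ($d{\left(T \right)} = \left(T^{2} + T^{2}\right) + T = 2 T^{2} + T = T + 2 T^{2}$)
$\left(-26238 + 40819\right) \left(-48361 + d{\left(p{\left(6,-8 \right)} \right)}\right) = \left(-26238 + 40819\right) \left(-48361 + 6^{2} \left(1 + 2 \cdot 6^{2}\right)\right) = 14581 \left(-48361 + 36 \left(1 + 2 \cdot 36\right)\right) = 14581 \left(-48361 + 36 \left(1 + 72\right)\right) = 14581 \left(-48361 + 36 \cdot 73\right) = 14581 \left(-48361 + 2628\right) = 14581 \left(-45733\right) = -666832873$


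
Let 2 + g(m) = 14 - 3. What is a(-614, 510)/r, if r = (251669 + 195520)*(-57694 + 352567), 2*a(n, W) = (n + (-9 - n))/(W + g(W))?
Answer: -1/15208310283654 ≈ -6.5754e-14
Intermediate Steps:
g(m) = 9 (g(m) = -2 + (14 - 3) = -2 + 11 = 9)
a(n, W) = -9/(2*(9 + W)) (a(n, W) = ((n + (-9 - n))/(W + 9))/2 = (-9/(9 + W))/2 = -9/(2*(9 + W)))
r = 131863961997 (r = 447189*294873 = 131863961997)
a(-614, 510)/r = -9/(18 + 2*510)/131863961997 = -9/(18 + 1020)*(1/131863961997) = -9/1038*(1/131863961997) = -9*1/1038*(1/131863961997) = -3/346*1/131863961997 = -1/15208310283654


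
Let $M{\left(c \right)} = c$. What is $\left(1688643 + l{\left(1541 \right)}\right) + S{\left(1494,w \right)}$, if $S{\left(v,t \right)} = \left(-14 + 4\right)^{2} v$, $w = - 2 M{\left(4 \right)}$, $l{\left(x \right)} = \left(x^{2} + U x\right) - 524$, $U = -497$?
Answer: $3446323$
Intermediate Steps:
$l{\left(x \right)} = -524 + x^{2} - 497 x$ ($l{\left(x \right)} = \left(x^{2} - 497 x\right) - 524 = -524 + x^{2} - 497 x$)
$w = -8$ ($w = \left(-2\right) 4 = -8$)
$S{\left(v,t \right)} = 100 v$ ($S{\left(v,t \right)} = \left(-10\right)^{2} v = 100 v$)
$\left(1688643 + l{\left(1541 \right)}\right) + S{\left(1494,w \right)} = \left(1688643 - \left(766401 - 2374681\right)\right) + 100 \cdot 1494 = \left(1688643 - -1608280\right) + 149400 = \left(1688643 + 1608280\right) + 149400 = 3296923 + 149400 = 3446323$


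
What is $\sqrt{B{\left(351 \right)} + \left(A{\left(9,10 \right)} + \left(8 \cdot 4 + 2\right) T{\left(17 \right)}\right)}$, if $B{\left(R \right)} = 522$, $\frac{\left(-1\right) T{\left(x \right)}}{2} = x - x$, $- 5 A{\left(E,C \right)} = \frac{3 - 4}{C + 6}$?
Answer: $\frac{\sqrt{208805}}{20} \approx 22.848$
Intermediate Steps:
$A{\left(E,C \right)} = \frac{1}{5 \left(6 + C\right)}$ ($A{\left(E,C \right)} = - \frac{\left(3 - 4\right) \frac{1}{C + 6}}{5} = - \frac{\left(-1\right) \frac{1}{6 + C}}{5} = \frac{1}{5 \left(6 + C\right)}$)
$T{\left(x \right)} = 0$ ($T{\left(x \right)} = - 2 \left(x - x\right) = \left(-2\right) 0 = 0$)
$\sqrt{B{\left(351 \right)} + \left(A{\left(9,10 \right)} + \left(8 \cdot 4 + 2\right) T{\left(17 \right)}\right)} = \sqrt{522 + \left(\frac{1}{5 \left(6 + 10\right)} + \left(8 \cdot 4 + 2\right) 0\right)} = \sqrt{522 + \left(\frac{1}{5 \cdot 16} + \left(32 + 2\right) 0\right)} = \sqrt{522 + \left(\frac{1}{5} \cdot \frac{1}{16} + 34 \cdot 0\right)} = \sqrt{522 + \left(\frac{1}{80} + 0\right)} = \sqrt{522 + \frac{1}{80}} = \sqrt{\frac{41761}{80}} = \frac{\sqrt{208805}}{20}$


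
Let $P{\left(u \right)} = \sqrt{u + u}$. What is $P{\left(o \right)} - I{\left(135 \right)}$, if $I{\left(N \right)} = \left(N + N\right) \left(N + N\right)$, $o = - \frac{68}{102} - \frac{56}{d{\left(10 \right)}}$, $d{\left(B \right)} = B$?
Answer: $-72900 + \frac{2 i \sqrt{705}}{15} \approx -72900.0 + 3.5402 i$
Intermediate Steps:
$o = - \frac{94}{15}$ ($o = - \frac{68}{102} - \frac{56}{10} = \left(-68\right) \frac{1}{102} - \frac{28}{5} = - \frac{2}{3} - \frac{28}{5} = - \frac{94}{15} \approx -6.2667$)
$P{\left(u \right)} = \sqrt{2} \sqrt{u}$ ($P{\left(u \right)} = \sqrt{2 u} = \sqrt{2} \sqrt{u}$)
$I{\left(N \right)} = 4 N^{2}$ ($I{\left(N \right)} = 2 N 2 N = 4 N^{2}$)
$P{\left(o \right)} - I{\left(135 \right)} = \sqrt{2} \sqrt{- \frac{94}{15}} - 4 \cdot 135^{2} = \sqrt{2} \frac{i \sqrt{1410}}{15} - 4 \cdot 18225 = \frac{2 i \sqrt{705}}{15} - 72900 = -72900 + \frac{2 i \sqrt{705}}{15}$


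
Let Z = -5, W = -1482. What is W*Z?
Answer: 7410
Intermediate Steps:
W*Z = -1482*(-5) = 7410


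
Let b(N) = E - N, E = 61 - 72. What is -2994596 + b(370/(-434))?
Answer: -649829534/217 ≈ -2.9946e+6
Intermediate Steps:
E = -11
b(N) = -11 - N
-2994596 + b(370/(-434)) = -2994596 + (-11 - 370/(-434)) = -2994596 + (-11 - 370*(-1)/434) = -2994596 + (-11 - 1*(-185/217)) = -2994596 + (-11 + 185/217) = -2994596 - 2202/217 = -649829534/217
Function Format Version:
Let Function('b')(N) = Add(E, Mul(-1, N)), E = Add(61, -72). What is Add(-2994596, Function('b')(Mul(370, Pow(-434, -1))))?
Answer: Rational(-649829534, 217) ≈ -2.9946e+6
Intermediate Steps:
E = -11
Function('b')(N) = Add(-11, Mul(-1, N))
Add(-2994596, Function('b')(Mul(370, Pow(-434, -1)))) = Add(-2994596, Add(-11, Mul(-1, Mul(370, Pow(-434, -1))))) = Add(-2994596, Add(-11, Mul(-1, Mul(370, Rational(-1, 434))))) = Add(-2994596, Add(-11, Mul(-1, Rational(-185, 217)))) = Add(-2994596, Add(-11, Rational(185, 217))) = Add(-2994596, Rational(-2202, 217)) = Rational(-649829534, 217)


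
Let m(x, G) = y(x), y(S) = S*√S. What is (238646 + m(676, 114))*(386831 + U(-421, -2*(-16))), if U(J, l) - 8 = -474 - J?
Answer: 99103082492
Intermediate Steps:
y(S) = S^(3/2)
U(J, l) = -466 - J (U(J, l) = 8 + (-474 - J) = -466 - J)
m(x, G) = x^(3/2)
(238646 + m(676, 114))*(386831 + U(-421, -2*(-16))) = (238646 + 676^(3/2))*(386831 + (-466 - 1*(-421))) = (238646 + 17576)*(386831 + (-466 + 421)) = 256222*(386831 - 45) = 256222*386786 = 99103082492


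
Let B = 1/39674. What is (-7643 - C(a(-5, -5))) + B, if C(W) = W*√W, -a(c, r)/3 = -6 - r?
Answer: -303228381/39674 - 3*√3 ≈ -7648.2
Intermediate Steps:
a(c, r) = 18 + 3*r (a(c, r) = -3*(-6 - r) = 18 + 3*r)
C(W) = W^(3/2)
B = 1/39674 ≈ 2.5205e-5
(-7643 - C(a(-5, -5))) + B = (-7643 - (18 + 3*(-5))^(3/2)) + 1/39674 = (-7643 - (18 - 15)^(3/2)) + 1/39674 = (-7643 - 3^(3/2)) + 1/39674 = (-7643 - 3*√3) + 1/39674 = -303228381/39674 - 3*√3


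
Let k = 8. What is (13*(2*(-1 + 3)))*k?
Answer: 416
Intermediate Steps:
(13*(2*(-1 + 3)))*k = (13*(2*(-1 + 3)))*8 = (13*(2*2))*8 = (13*4)*8 = 52*8 = 416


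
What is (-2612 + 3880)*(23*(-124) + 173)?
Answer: -3396972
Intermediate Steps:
(-2612 + 3880)*(23*(-124) + 173) = 1268*(-2852 + 173) = 1268*(-2679) = -3396972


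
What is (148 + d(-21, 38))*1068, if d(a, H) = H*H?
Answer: 1700256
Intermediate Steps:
d(a, H) = H**2
(148 + d(-21, 38))*1068 = (148 + 38**2)*1068 = (148 + 1444)*1068 = 1592*1068 = 1700256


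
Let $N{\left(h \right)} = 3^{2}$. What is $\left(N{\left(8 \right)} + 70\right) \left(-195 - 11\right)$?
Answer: $-16274$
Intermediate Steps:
$N{\left(h \right)} = 9$
$\left(N{\left(8 \right)} + 70\right) \left(-195 - 11\right) = \left(9 + 70\right) \left(-195 - 11\right) = 79 \left(-206\right) = -16274$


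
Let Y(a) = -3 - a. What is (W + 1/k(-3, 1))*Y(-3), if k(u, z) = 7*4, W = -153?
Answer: 0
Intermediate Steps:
k(u, z) = 28
(W + 1/k(-3, 1))*Y(-3) = (-153 + 1/28)*(-3 - 1*(-3)) = (-153 + 1/28)*(-3 + 3) = -4283/28*0 = 0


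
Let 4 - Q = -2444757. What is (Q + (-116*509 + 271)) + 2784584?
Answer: 5170572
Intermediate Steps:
Q = 2444761 (Q = 4 - 1*(-2444757) = 4 + 2444757 = 2444761)
(Q + (-116*509 + 271)) + 2784584 = (2444761 + (-116*509 + 271)) + 2784584 = (2444761 + (-59044 + 271)) + 2784584 = (2444761 - 58773) + 2784584 = 2385988 + 2784584 = 5170572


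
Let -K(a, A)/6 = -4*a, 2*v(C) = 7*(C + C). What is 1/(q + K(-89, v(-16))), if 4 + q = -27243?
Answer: -1/29383 ≈ -3.4033e-5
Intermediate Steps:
v(C) = 7*C (v(C) = (7*(C + C))/2 = (7*(2*C))/2 = (14*C)/2 = 7*C)
K(a, A) = 24*a (K(a, A) = -(-24)*a = 24*a)
q = -27247 (q = -4 - 27243 = -27247)
1/(q + K(-89, v(-16))) = 1/(-27247 + 24*(-89)) = 1/(-27247 - 2136) = 1/(-29383) = -1/29383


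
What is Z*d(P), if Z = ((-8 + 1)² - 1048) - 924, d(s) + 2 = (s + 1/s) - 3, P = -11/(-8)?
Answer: 490365/88 ≈ 5572.3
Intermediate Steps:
P = 11/8 (P = -11*(-⅛) = 11/8 ≈ 1.3750)
d(s) = -5 + s + 1/s (d(s) = -2 + ((s + 1/s) - 3) = -2 + (-3 + s + 1/s) = -5 + s + 1/s)
Z = -1923 (Z = ((-7)² - 1048) - 924 = (49 - 1048) - 924 = -999 - 924 = -1923)
Z*d(P) = -1923*(-5 + 11/8 + 1/(11/8)) = -1923*(-5 + 11/8 + 8/11) = -1923*(-255/88) = 490365/88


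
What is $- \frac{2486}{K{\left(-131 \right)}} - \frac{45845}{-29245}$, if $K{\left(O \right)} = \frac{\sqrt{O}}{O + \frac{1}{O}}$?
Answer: $\frac{9169}{5849} - \frac{42664732 i \sqrt{131}}{17161} \approx 1.5676 - 28455.0 i$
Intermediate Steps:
$K{\left(O \right)} = \frac{\sqrt{O}}{O + \frac{1}{O}}$
$- \frac{2486}{K{\left(-131 \right)}} - \frac{45845}{-29245} = - \frac{2486}{\left(-131\right)^{\frac{3}{2}} \frac{1}{1 + \left(-131\right)^{2}}} - \frac{45845}{-29245} = - \frac{2486}{- 131 i \sqrt{131} \frac{1}{1 + 17161}} - - \frac{9169}{5849} = - \frac{2486}{- 131 i \sqrt{131} \cdot \frac{1}{17162}} + \frac{9169}{5849} = - \frac{2486}{\left(- \frac{131}{17162}\right) i \sqrt{131}} + \frac{9169}{5849} = - 2486 \frac{17162 i \sqrt{131}}{17161} + \frac{9169}{5849} = - \frac{42664732 i \sqrt{131}}{17161} + \frac{9169}{5849} = \frac{9169}{5849} - \frac{42664732 i \sqrt{131}}{17161}$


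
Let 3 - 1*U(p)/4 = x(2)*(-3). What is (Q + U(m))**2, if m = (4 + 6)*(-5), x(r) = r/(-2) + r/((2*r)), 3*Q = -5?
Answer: 169/9 ≈ 18.778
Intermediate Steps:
Q = -5/3 (Q = (1/3)*(-5) = -5/3 ≈ -1.6667)
x(r) = 1/2 - r/2 (x(r) = r*(-1/2) + r*(1/(2*r)) = -r/2 + 1/2 = 1/2 - r/2)
m = -50 (m = 10*(-5) = -50)
U(p) = 6 (U(p) = 12 - 4*(1/2 - 1/2*2)*(-3) = 12 - 4*(1/2 - 1)*(-3) = 12 - (-2)*(-3) = 12 - 4*3/2 = 12 - 6 = 6)
(Q + U(m))**2 = (-5/3 + 6)**2 = (13/3)**2 = 169/9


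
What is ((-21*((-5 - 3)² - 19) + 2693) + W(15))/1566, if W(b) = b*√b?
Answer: 874/783 + 5*√15/522 ≈ 1.1533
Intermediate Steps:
W(b) = b^(3/2)
((-21*((-5 - 3)² - 19) + 2693) + W(15))/1566 = ((-21*((-5 - 3)² - 19) + 2693) + 15^(3/2))/1566 = ((-21*((-8)² - 19) + 2693) + 15*√15)*(1/1566) = ((-21*(64 - 19) + 2693) + 15*√15)*(1/1566) = ((-21*45 + 2693) + 15*√15)*(1/1566) = ((-945 + 2693) + 15*√15)*(1/1566) = (1748 + 15*√15)*(1/1566) = 874/783 + 5*√15/522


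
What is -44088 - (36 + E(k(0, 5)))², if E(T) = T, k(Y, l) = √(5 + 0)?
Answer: -45389 - 72*√5 ≈ -45550.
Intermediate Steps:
k(Y, l) = √5
-44088 - (36 + E(k(0, 5)))² = -44088 - (36 + √5)²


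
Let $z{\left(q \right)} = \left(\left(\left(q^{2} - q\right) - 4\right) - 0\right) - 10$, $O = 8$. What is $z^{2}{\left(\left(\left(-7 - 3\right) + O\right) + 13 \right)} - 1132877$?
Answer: $-1123661$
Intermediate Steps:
$z{\left(q \right)} = -14 + q^{2} - q$ ($z{\left(q \right)} = \left(\left(-4 + q^{2} - q\right) + 0\right) - 10 = \left(-4 + q^{2} - q\right) - 10 = -14 + q^{2} - q$)
$z^{2}{\left(\left(\left(-7 - 3\right) + O\right) + 13 \right)} - 1132877 = \left(-14 + \left(\left(\left(-7 - 3\right) + 8\right) + 13\right)^{2} - \left(\left(\left(-7 - 3\right) + 8\right) + 13\right)\right)^{2} - 1132877 = \left(-14 + \left(\left(-10 + 8\right) + 13\right)^{2} - \left(\left(-10 + 8\right) + 13\right)\right)^{2} - 1132877 = \left(-14 + \left(-2 + 13\right)^{2} - \left(-2 + 13\right)\right)^{2} - 1132877 = \left(-14 + 11^{2} - 11\right)^{2} - 1132877 = \left(-14 + 121 - 11\right)^{2} - 1132877 = 96^{2} - 1132877 = 9216 - 1132877 = -1123661$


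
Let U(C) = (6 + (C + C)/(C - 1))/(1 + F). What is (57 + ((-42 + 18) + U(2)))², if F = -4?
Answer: 7921/9 ≈ 880.11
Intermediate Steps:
U(C) = -2 - 2*C/(3*(-1 + C)) (U(C) = (6 + (C + C)/(C - 1))/(1 - 4) = (6 + (2*C)/(-1 + C))/(-3) = (6 + 2*C/(-1 + C))*(-⅓) = -2 - 2*C/(3*(-1 + C)))
(57 + ((-42 + 18) + U(2)))² = (57 + ((-42 + 18) + 2*(-3 + 4*2)/(3*(1 - 1*2))))² = (57 + (-24 + 2*(-3 + 8)/(3*(1 - 2))))² = (57 + (-24 + (⅔)*5/(-1)))² = (57 + (-24 + (⅔)*(-1)*5))² = (57 + (-24 - 10/3))² = (57 - 82/3)² = (89/3)² = 7921/9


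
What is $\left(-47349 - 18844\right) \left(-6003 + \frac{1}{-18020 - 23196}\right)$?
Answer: $\frac{16377448826257}{41216} \approx 3.9736 \cdot 10^{8}$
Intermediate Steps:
$\left(-47349 - 18844\right) \left(-6003 + \frac{1}{-18020 - 23196}\right) = - 66193 \left(-6003 + \frac{1}{-41216}\right) = - 66193 \left(-6003 - \frac{1}{41216}\right) = \left(-66193\right) \left(- \frac{247419649}{41216}\right) = \frac{16377448826257}{41216}$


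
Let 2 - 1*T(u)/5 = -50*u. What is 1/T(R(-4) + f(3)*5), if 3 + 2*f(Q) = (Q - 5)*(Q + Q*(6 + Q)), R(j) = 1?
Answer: -1/39115 ≈ -2.5566e-5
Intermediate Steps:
f(Q) = -3/2 + (-5 + Q)*(Q + Q*(6 + Q))/2 (f(Q) = -3/2 + ((Q - 5)*(Q + Q*(6 + Q)))/2 = -3/2 + ((-5 + Q)*(Q + Q*(6 + Q)))/2 = -3/2 + (-5 + Q)*(Q + Q*(6 + Q))/2)
T(u) = 10 + 250*u (T(u) = 10 - (-250)*u = 10 + 250*u)
1/T(R(-4) + f(3)*5) = 1/(10 + 250*(1 + (-3/2 + 3² + (½)*3³ - 35/2*3)*5)) = 1/(10 + 250*(1 + (-3/2 + 9 + (½)*27 - 105/2)*5)) = 1/(10 + 250*(1 + (-3/2 + 9 + 27/2 - 105/2)*5)) = 1/(10 + 250*(1 - 63/2*5)) = 1/(10 + 250*(1 - 315/2)) = 1/(10 + 250*(-313/2)) = 1/(10 - 39125) = 1/(-39115) = -1/39115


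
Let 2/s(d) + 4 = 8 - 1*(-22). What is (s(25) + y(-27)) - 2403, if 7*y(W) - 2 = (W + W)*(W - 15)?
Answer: -189156/91 ≈ -2078.6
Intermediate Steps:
y(W) = 2/7 + 2*W*(-15 + W)/7 (y(W) = 2/7 + ((W + W)*(W - 15))/7 = 2/7 + ((2*W)*(-15 + W))/7 = 2/7 + (2*W*(-15 + W))/7 = 2/7 + 2*W*(-15 + W)/7)
s(d) = 1/13 (s(d) = 2/(-4 + (8 - 1*(-22))) = 2/(-4 + (8 + 22)) = 2/(-4 + 30) = 2/26 = 2*(1/26) = 1/13)
(s(25) + y(-27)) - 2403 = (1/13 + (2/7 - 30/7*(-27) + (2/7)*(-27)**2)) - 2403 = (1/13 + (2/7 + 810/7 + (2/7)*729)) - 2403 = (1/13 + (2/7 + 810/7 + 1458/7)) - 2403 = (1/13 + 2270/7) - 2403 = 29517/91 - 2403 = -189156/91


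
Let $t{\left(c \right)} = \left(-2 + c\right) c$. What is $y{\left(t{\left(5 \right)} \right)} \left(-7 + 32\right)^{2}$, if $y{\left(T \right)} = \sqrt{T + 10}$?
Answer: $3125$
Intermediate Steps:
$t{\left(c \right)} = c \left(-2 + c\right)$
$y{\left(T \right)} = \sqrt{10 + T}$
$y{\left(t{\left(5 \right)} \right)} \left(-7 + 32\right)^{2} = \sqrt{10 + 5 \left(-2 + 5\right)} \left(-7 + 32\right)^{2} = \sqrt{10 + 5 \cdot 3} \cdot 25^{2} = \sqrt{10 + 15} \cdot 625 = \sqrt{25} \cdot 625 = 5 \cdot 625 = 3125$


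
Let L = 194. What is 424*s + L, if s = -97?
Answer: -40934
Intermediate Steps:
424*s + L = 424*(-97) + 194 = -41128 + 194 = -40934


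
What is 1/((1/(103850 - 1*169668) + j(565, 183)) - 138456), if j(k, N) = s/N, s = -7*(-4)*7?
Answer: -12044694/1667647252319 ≈ -7.2226e-6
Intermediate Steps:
s = 196 (s = 28*7 = 196)
j(k, N) = 196/N
1/((1/(103850 - 1*169668) + j(565, 183)) - 138456) = 1/((1/(103850 - 1*169668) + 196/183) - 138456) = 1/((1/(103850 - 169668) + 196*(1/183)) - 138456) = 1/((1/(-65818) + 196/183) - 138456) = 1/((-1/65818 + 196/183) - 138456) = 1/(12900145/12044694 - 138456) = 1/(-1667647252319/12044694) = -12044694/1667647252319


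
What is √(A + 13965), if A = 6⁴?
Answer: √15261 ≈ 123.54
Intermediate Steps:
A = 1296
√(A + 13965) = √(1296 + 13965) = √15261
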